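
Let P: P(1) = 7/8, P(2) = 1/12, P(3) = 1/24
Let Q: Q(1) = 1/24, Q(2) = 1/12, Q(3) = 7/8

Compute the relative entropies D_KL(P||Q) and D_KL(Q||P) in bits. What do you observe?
D_KL(P||Q) = 3.6603 bits, D_KL(Q||P) = 3.6603 bits. The two directions give the same value here, because Q is a self-inverse relabeling of P; in general KL divergence is asymmetric.

D_KL(P||Q) = Σ P(x) log₂(P(x)/Q(x))

Computing term by term:
  P(1)·log₂(P(1)/Q(1)) = (7/8)·log₂((7/8)/(1/24)) = 3.84328
  P(2)·log₂(P(2)/Q(2)) = (1/12)·log₂((1/12)/(1/12)) = 0.00000
  P(3)·log₂(P(3)/Q(3)) = (1/24)·log₂((1/24)/(7/8)) = -0.18301

D_KL(P||Q) = 3.84328 + 0.00000 - 0.18301 = 3.66027 ≈ 3.6603 bits

D_KL(Q||P) = Σ Q(x) log₂(Q(x)/P(x))

Computing term by term:
  Q(1)·log₂(Q(1)/P(1)) = (1/24)·log₂((1/24)/(7/8)) = -0.18301
  Q(2)·log₂(Q(2)/P(2)) = (1/12)·log₂((1/12)/(1/12)) = 0.00000
  Q(3)·log₂(Q(3)/P(3)) = (7/8)·log₂((7/8)/(1/24)) = 3.84328

D_KL(Q||P) = -0.18301 + 0.00000 + 3.84328 = 3.66027 ≈ 3.6603 bits

These ARE equal here. Q is P with outcomes relabeled (Q(1) = P(3), Q(3) = P(1)) by a relabeling that is its own inverse, so the two sums contain exactly the same terms in a different order. This is a special case — KL divergence is not symmetric in general: D_KL(P||Q) ≠ D_KL(Q||P) for most P, Q.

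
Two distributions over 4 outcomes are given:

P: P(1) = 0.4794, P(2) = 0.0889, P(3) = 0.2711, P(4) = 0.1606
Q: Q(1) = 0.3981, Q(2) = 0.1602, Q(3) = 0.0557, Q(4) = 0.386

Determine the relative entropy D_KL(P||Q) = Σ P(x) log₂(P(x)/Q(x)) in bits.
0.4688 bits

D_KL(P||Q) = Σ P(x) log₂(P(x)/Q(x))

Computing term by term:
  P(1)·log₂(P(1)/Q(1)) = 0.4794·log₂(0.4794/0.3981) = 0.12853
  P(2)·log₂(P(2)/Q(2)) = 0.0889·log₂(0.0889/0.1602) = -0.07553
  P(3)·log₂(P(3)/Q(3)) = 0.2711·log₂(0.2711/0.0557) = 0.61894
  P(4)·log₂(P(4)/Q(4)) = 0.1606·log₂(0.1606/0.386) = -0.20318

D_KL(P||Q) = 0.12853 - 0.07553 + 0.61894 - 0.20318 = 0.46876 ≈ 0.4688 bits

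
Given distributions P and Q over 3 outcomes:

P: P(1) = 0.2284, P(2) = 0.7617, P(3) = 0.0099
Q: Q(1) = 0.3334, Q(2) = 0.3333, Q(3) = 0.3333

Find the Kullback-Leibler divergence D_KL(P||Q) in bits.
0.7334 bits

D_KL(P||Q) = Σ P(x) log₂(P(x)/Q(x))

Computing term by term:
  P(1)·log₂(P(1)/Q(1)) = 0.2284·log₂(0.2284/0.3334) = -0.12464
  P(2)·log₂(P(2)/Q(2)) = 0.7617·log₂(0.7617/0.3333) = 0.90825
  P(3)·log₂(P(3)/Q(3)) = 0.0099·log₂(0.0099/0.3333) = -0.05023

D_KL(P||Q) = -0.12464 + 0.90825 - 0.05023 = 0.73338 ≈ 0.7334 bits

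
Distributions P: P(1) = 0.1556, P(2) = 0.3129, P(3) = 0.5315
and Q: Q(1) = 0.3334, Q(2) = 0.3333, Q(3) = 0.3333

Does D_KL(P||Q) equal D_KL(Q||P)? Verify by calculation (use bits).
D_KL(P||Q) = 0.1583 bits, D_KL(Q||P) = 0.1725 bits. No — D_KL(P||Q) ≠ D_KL(Q||P) for this pair.

D_KL(P||Q) = Σ P(x) log₂(P(x)/Q(x))

Computing term by term:
  P(1)·log₂(P(1)/Q(1)) = 0.1556·log₂(0.1556/0.3334) = -0.17107
  P(2)·log₂(P(2)/Q(2)) = 0.3129·log₂(0.3129/0.3333) = -0.02851
  P(3)·log₂(P(3)/Q(3)) = 0.5315·log₂(0.5315/0.3333) = 0.35783

D_KL(P||Q) = -0.17107 - 0.02851 + 0.35783 = 0.15825 ≈ 0.1583 bits

D_KL(Q||P) = Σ Q(x) log₂(Q(x)/P(x))

Computing term by term:
  Q(1)·log₂(Q(1)/P(1)) = 0.3334·log₂(0.3334/0.1556) = 0.36654
  Q(2)·log₂(Q(2)/P(2)) = 0.3333·log₂(0.3333/0.3129) = 0.03037
  Q(3)·log₂(Q(3)/P(3)) = 0.3333·log₂(0.3333/0.5315) = -0.22439

D_KL(Q||P) = 0.36654 + 0.03037 - 0.22439 = 0.17252 ≈ 0.1725 bits

These are NOT equal (difference: 0.0142 bits). KL divergence is asymmetric: D_KL(P||Q) ≠ D_KL(Q||P) in general.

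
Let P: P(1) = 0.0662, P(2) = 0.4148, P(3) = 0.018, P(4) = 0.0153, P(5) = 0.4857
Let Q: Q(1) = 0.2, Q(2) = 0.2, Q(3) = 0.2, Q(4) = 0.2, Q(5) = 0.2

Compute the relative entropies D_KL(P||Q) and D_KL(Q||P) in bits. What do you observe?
D_KL(P||Q) = 0.8334 bits, D_KL(Q||P) = 1.2890 bits. The two directions give different values (D_KL(Q||P) exceeds D_KL(P||Q) by 0.4556 bits): KL divergence is asymmetric.

D_KL(P||Q) = Σ P(x) log₂(P(x)/Q(x))

Computing term by term:
  P(1)·log₂(P(1)/Q(1)) = 0.0662·log₂(0.0662/0.2) = -0.10560
  P(2)·log₂(P(2)/Q(2)) = 0.4148·log₂(0.4148/0.2) = 0.43654
  P(3)·log₂(P(3)/Q(3)) = 0.018·log₂(0.018/0.2) = -0.06253
  P(4)·log₂(P(4)/Q(4)) = 0.0153·log₂(0.0153/0.2) = -0.05674
  P(5)·log₂(P(5)/Q(5)) = 0.4857·log₂(0.4857/0.2) = 0.62173

D_KL(P||Q) = -0.10560 + 0.43654 - 0.06253 - 0.05674 + 0.62173 = 0.83340 ≈ 0.8334 bits

D_KL(Q||P) = Σ Q(x) log₂(Q(x)/P(x))

Computing term by term:
  Q(1)·log₂(Q(1)/P(1)) = 0.2·log₂(0.2/0.0662) = 0.31902
  Q(2)·log₂(Q(2)/P(2)) = 0.2·log₂(0.2/0.4148) = -0.21048
  Q(3)·log₂(Q(3)/P(3)) = 0.2·log₂(0.2/0.018) = 0.69479
  Q(4)·log₂(Q(4)/P(4)) = 0.2·log₂(0.2/0.0153) = 0.74168
  Q(5)·log₂(Q(5)/P(5)) = 0.2·log₂(0.2/0.4857) = -0.25601

D_KL(Q||P) = 0.31902 - 0.21048 + 0.69479 + 0.74168 - 0.25601 = 1.28900 ≈ 1.2890 bits

These are NOT equal (difference: 0.4556 bits). KL divergence is asymmetric: D_KL(P||Q) ≠ D_KL(Q||P) in general.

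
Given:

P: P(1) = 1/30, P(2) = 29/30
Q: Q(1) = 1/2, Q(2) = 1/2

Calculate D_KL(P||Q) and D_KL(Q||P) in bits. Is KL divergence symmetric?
D_KL(P||Q) = 0.7892 bits, D_KL(Q||P) = 1.4779 bits. No, KL divergence is not symmetric.

D_KL(P||Q) = Σ P(x) log₂(P(x)/Q(x))

Computing term by term:
  P(1)·log₂(P(1)/Q(1)) = (1/30)·log₂((1/30)/(1/2)) = -0.13023
  P(2)·log₂(P(2)/Q(2)) = (29/30)·log₂((29/30)/(1/2)) = 0.91939

D_KL(P||Q) = -0.13023 + 0.91939 = 0.78916 ≈ 0.7892 bits

D_KL(Q||P) = Σ Q(x) log₂(Q(x)/P(x))

Computing term by term:
  Q(1)·log₂(Q(1)/P(1)) = (1/2)·log₂((1/2)/(1/30)) = 1.95345
  Q(2)·log₂(Q(2)/P(2)) = (1/2)·log₂((1/2)/(29/30)) = -0.47555

D_KL(Q||P) = 1.95345 - 0.47555 = 1.47790 ≈ 1.4779 bits

These are NOT equal (difference: 0.6887 bits). KL divergence is asymmetric: D_KL(P||Q) ≠ D_KL(Q||P) in general.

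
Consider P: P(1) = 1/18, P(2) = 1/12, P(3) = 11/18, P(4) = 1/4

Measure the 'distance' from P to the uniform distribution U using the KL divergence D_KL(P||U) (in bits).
0.5354 bits

U(i) = 1/4 for all i

D_KL(P||U) = Σ P(x) log₂(P(x) / (1/4))
           = Σ P(x) log₂(P(x)) + log₂(4)
           = log₂(4) - H(P)

H(P) = -Σ P(x) log₂(P(x)):
  -P(1)·log₂(P(1)) = -(1/18)·log₂(1/18) = 0.23166
  -P(2)·log₂(P(2)) = -(1/12)·log₂(1/12) = 0.29875
  -P(3)·log₂(P(3)) = -(11/18)·log₂(11/18) = 0.43419
  -P(4)·log₂(P(4)) = -(1/4)·log₂(1/4) = 0.50000
H(P) = 0.23166 + 0.29875 + 0.43419 + 0.50000 = 1.46460 bits

log₂(4) = 2.00000 bits

D_KL(P||U) = 2.00000 - 1.46460 = 0.53540 ≈ 0.5354 bits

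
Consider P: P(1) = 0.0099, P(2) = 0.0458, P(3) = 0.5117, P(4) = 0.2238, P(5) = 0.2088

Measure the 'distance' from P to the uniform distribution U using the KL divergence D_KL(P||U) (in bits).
0.6025 bits

U(i) = 1/5 for all i

D_KL(P||U) = Σ P(x) log₂(P(x) / (1/5))
           = Σ P(x) log₂(P(x)) + log₂(5)
           = log₂(5) - H(P)

H(P) = -Σ P(x) log₂(P(x)):
  -P(1)·log₂(P(1)) = -(0.0099)·log₂(0.0099) = 0.06592
  -P(2)·log₂(P(2)) = -(0.0458)·log₂(0.0458) = 0.20374
  -P(3)·log₂(P(3)) = -(0.5117)·log₂(0.5117) = 0.49462
  -P(4)·log₂(P(4)) = -(0.2238)·log₂(0.2238) = 0.48334
  -P(5)·log₂(P(5)) = -(0.2088)·log₂(0.2088) = 0.47185
H(P) = 0.06592 + 0.20374 + 0.49462 + 0.48334 + 0.47185 = 1.71947 bits

log₂(5) = 2.32193 bits

D_KL(P||U) = 2.32193 - 1.71947 = 0.60246 ≈ 0.6025 bits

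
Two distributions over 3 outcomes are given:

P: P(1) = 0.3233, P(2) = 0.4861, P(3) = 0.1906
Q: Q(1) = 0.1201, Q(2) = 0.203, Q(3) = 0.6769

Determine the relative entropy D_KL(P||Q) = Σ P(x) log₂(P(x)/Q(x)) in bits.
0.7258 bits

D_KL(P||Q) = Σ P(x) log₂(P(x)/Q(x))

Computing term by term:
  P(1)·log₂(P(1)/Q(1)) = 0.3233·log₂(0.3233/0.1201) = 0.46188
  P(2)·log₂(P(2)/Q(2)) = 0.4861·log₂(0.4861/0.203) = 0.61238
  P(3)·log₂(P(3)/Q(3)) = 0.1906·log₂(0.1906/0.6769) = -0.34849

D_KL(P||Q) = 0.46188 + 0.61238 - 0.34849 = 0.72577 ≈ 0.7258 bits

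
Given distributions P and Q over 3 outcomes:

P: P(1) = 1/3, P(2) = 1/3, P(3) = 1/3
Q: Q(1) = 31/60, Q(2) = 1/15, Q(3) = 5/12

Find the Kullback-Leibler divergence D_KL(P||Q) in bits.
0.4559 bits

D_KL(P||Q) = Σ P(x) log₂(P(x)/Q(x))

Computing term by term:
  P(1)·log₂(P(1)/Q(1)) = (1/3)·log₂((1/3)/(31/60)) = -0.21076
  P(2)·log₂(P(2)/Q(2)) = (1/3)·log₂((1/3)/(1/15)) = 0.77398
  P(3)·log₂(P(3)/Q(3)) = (1/3)·log₂((1/3)/(5/12)) = -0.10731

D_KL(P||Q) = -0.21076 + 0.77398 - 0.10731 = 0.45591 ≈ 0.4559 bits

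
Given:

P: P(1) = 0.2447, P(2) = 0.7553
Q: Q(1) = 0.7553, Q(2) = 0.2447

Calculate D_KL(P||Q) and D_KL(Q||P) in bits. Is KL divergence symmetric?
D_KL(P||Q) = 0.8303 bits, D_KL(Q||P) = 0.8303 bits. The two values coincide for this particular pair, but no — KL divergence is not symmetric in general.

D_KL(P||Q) = Σ P(x) log₂(P(x)/Q(x))

Computing term by term:
  P(1)·log₂(P(1)/Q(1)) = 0.2447·log₂(0.2447/0.7553) = -0.39789
  P(2)·log₂(P(2)/Q(2)) = 0.7553·log₂(0.7553/0.2447) = 1.22814

D_KL(P||Q) = -0.39789 + 1.22814 = 0.83025 ≈ 0.8303 bits

D_KL(Q||P) = Σ Q(x) log₂(Q(x)/P(x))

Computing term by term:
  Q(1)·log₂(Q(1)/P(1)) = 0.7553·log₂(0.7553/0.2447) = 1.22814
  Q(2)·log₂(Q(2)/P(2)) = 0.2447·log₂(0.2447/0.7553) = -0.39789

D_KL(Q||P) = 1.22814 - 0.39789 = 0.83025 ≈ 0.8303 bits

These ARE equal here. Q is P with outcomes relabeled (Q(1) = P(2), Q(2) = P(1)) by a relabeling that is its own inverse, so the two sums contain exactly the same terms in a different order. This is a special case — KL divergence is not symmetric in general: D_KL(P||Q) ≠ D_KL(Q||P) for most P, Q.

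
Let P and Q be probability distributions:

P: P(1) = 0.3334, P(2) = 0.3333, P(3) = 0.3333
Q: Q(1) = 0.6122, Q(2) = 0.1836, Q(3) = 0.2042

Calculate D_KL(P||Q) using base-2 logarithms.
0.2300 bits

D_KL(P||Q) = Σ P(x) log₂(P(x)/Q(x))

Computing term by term:
  P(1)·log₂(P(1)/Q(1)) = 0.3334·log₂(0.3334/0.6122) = -0.29231
  P(2)·log₂(P(2)/Q(2)) = 0.3333·log₂(0.3333/0.1836) = 0.28672
  P(3)·log₂(P(3)/Q(3)) = 0.3333·log₂(0.3333/0.2042) = 0.23559

D_KL(P||Q) = -0.29231 + 0.28672 + 0.23559 = 0.23000 ≈ 0.2300 bits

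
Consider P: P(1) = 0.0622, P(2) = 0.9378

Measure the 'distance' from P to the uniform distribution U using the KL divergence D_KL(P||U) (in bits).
0.6639 bits

U(i) = 1/2 for all i

D_KL(P||U) = Σ P(x) log₂(P(x) / (1/2))
           = Σ P(x) log₂(P(x)) + log₂(2)
           = log₂(2) - H(P)

H(P) = -Σ P(x) log₂(P(x)):
  -P(1)·log₂(P(1)) = -(0.0622)·log₂(0.0622) = 0.24923
  -P(2)·log₂(P(2)) = -(0.9378)·log₂(0.9378) = 0.08689
H(P) = 0.24923 + 0.08689 = 0.33612 bits

log₂(2) = 1.00000 bits

D_KL(P||U) = 1.00000 - 0.33612 = 0.66388 ≈ 0.6639 bits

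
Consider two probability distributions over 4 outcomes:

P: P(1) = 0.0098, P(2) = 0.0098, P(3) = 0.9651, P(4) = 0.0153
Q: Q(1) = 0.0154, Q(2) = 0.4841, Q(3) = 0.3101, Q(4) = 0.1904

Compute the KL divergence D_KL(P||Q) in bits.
1.4636 bits

D_KL(P||Q) = Σ P(x) log₂(P(x)/Q(x))

Computing term by term:
  P(1)·log₂(P(1)/Q(1)) = 0.0098·log₂(0.0098/0.0154) = -0.00639
  P(2)·log₂(P(2)/Q(2)) = 0.0098·log₂(0.0098/0.4841) = -0.05514
  P(3)·log₂(P(3)/Q(3)) = 0.9651·log₂(0.9651/0.3101) = 1.58078
  P(4)·log₂(P(4)/Q(4)) = 0.0153·log₂(0.0153/0.1904) = -0.05565

D_KL(P||Q) = -0.00639 - 0.05514 + 1.58078 - 0.05565 = 1.46360 ≈ 1.4636 bits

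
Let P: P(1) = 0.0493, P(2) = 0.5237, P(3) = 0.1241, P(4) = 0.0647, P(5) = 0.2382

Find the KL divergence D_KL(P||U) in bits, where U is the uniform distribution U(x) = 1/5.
0.4970 bits

U(i) = 1/5 for all i

D_KL(P||U) = Σ P(x) log₂(P(x) / (1/5))
           = Σ P(x) log₂(P(x)) + log₂(5)
           = log₂(5) - H(P)

H(P) = -Σ P(x) log₂(P(x)):
  -P(1)·log₂(P(1)) = -(0.0493)·log₂(0.0493) = 0.21407
  -P(2)·log₂(P(2)) = -(0.5237)·log₂(0.5237) = 0.48871
  -P(3)·log₂(P(3)) = -(0.1241)·log₂(0.1241) = 0.37359
  -P(4)·log₂(P(4)) = -(0.0647)·log₂(0.0647) = 0.25557
  -P(5)·log₂(P(5)) = -(0.2382)·log₂(0.2382) = 0.49302
H(P) = 0.21407 + 0.48871 + 0.37359 + 0.25557 + 0.49302 = 1.82496 bits

log₂(5) = 2.32193 bits

D_KL(P||U) = 2.32193 - 1.82496 = 0.49697 ≈ 0.4970 bits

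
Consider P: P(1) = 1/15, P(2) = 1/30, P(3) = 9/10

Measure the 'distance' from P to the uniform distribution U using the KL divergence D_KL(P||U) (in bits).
1.0241 bits

U(i) = 1/3 for all i

D_KL(P||U) = Σ P(x) log₂(P(x) / (1/3))
           = Σ P(x) log₂(P(x)) + log₂(3)
           = log₂(3) - H(P)

H(P) = -Σ P(x) log₂(P(x)):
  -P(1)·log₂(P(1)) = -(1/15)·log₂(1/15) = 0.26046
  -P(2)·log₂(P(2)) = -(1/30)·log₂(1/30) = 0.16356
  -P(3)·log₂(P(3)) = -(9/10)·log₂(9/10) = 0.13680
H(P) = 0.26046 + 0.16356 + 0.13680 = 0.56082 bits

log₂(3) = 1.58496 bits

D_KL(P||U) = 1.58496 - 0.56082 = 1.02414 ≈ 1.0241 bits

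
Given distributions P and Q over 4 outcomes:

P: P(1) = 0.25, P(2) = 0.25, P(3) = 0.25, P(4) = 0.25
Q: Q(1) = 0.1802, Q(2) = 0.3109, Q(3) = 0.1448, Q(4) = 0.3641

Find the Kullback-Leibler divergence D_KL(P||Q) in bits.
0.1008 bits

D_KL(P||Q) = Σ P(x) log₂(P(x)/Q(x))

Computing term by term:
  P(1)·log₂(P(1)/Q(1)) = 0.25·log₂(0.25/0.1802) = 0.11808
  P(2)·log₂(P(2)/Q(2)) = 0.25·log₂(0.25/0.3109) = -0.07863
  P(3)·log₂(P(3)/Q(3)) = 0.25·log₂(0.25/0.1448) = 0.19697
  P(4)·log₂(P(4)/Q(4)) = 0.25·log₂(0.25/0.3641) = -0.13560

D_KL(P||Q) = 0.11808 - 0.07863 + 0.19697 - 0.13560 = 0.10082 ≈ 0.1008 bits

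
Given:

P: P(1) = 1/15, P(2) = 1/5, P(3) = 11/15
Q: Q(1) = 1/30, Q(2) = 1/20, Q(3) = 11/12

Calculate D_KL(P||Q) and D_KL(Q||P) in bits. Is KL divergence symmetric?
D_KL(P||Q) = 0.2306 bits, D_KL(Q||P) = 0.1618 bits. No, KL divergence is not symmetric.

D_KL(P||Q) = Σ P(x) log₂(P(x)/Q(x))

Computing term by term:
  P(1)·log₂(P(1)/Q(1)) = (1/15)·log₂((1/15)/(1/30)) = 0.06667
  P(2)·log₂(P(2)/Q(2)) = (1/5)·log₂((1/5)/(1/20)) = 0.40000
  P(3)·log₂(P(3)/Q(3)) = (11/15)·log₂((11/15)/(11/12)) = -0.23608

D_KL(P||Q) = 0.06667 + 0.40000 - 0.23608 = 0.23059 ≈ 0.2306 bits

D_KL(Q||P) = Σ Q(x) log₂(Q(x)/P(x))

Computing term by term:
  Q(1)·log₂(Q(1)/P(1)) = (1/30)·log₂((1/30)/(1/15)) = -0.03333
  Q(2)·log₂(Q(2)/P(2)) = (1/20)·log₂((1/20)/(1/5)) = -0.10000
  Q(3)·log₂(Q(3)/P(3)) = (11/12)·log₂((11/12)/(11/15)) = 0.29510

D_KL(Q||P) = -0.03333 - 0.10000 + 0.29510 = 0.16177 ≈ 0.1618 bits

These are NOT equal (difference: 0.0688 bits). KL divergence is asymmetric: D_KL(P||Q) ≠ D_KL(Q||P) in general.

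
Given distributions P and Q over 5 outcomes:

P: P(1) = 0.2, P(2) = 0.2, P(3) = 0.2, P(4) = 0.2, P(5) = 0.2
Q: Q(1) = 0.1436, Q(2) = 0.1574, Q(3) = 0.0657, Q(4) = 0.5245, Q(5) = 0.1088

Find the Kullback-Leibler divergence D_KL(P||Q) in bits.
0.3834 bits

D_KL(P||Q) = Σ P(x) log₂(P(x)/Q(x))

Computing term by term:
  P(1)·log₂(P(1)/Q(1)) = 0.2·log₂(0.2/0.1436) = 0.09559
  P(2)·log₂(P(2)/Q(2)) = 0.2·log₂(0.2/0.1574) = 0.06911
  P(3)·log₂(P(3)/Q(3)) = 0.2·log₂(0.2/0.0657) = 0.32121
  P(4)·log₂(P(4)/Q(4)) = 0.2·log₂(0.2/0.5245) = -0.27819
  P(5)·log₂(P(5)/Q(5)) = 0.2·log₂(0.2/0.1088) = 0.17566

D_KL(P||Q) = 0.09559 + 0.06911 + 0.32121 - 0.27819 + 0.17566 = 0.38338 ≈ 0.3834 bits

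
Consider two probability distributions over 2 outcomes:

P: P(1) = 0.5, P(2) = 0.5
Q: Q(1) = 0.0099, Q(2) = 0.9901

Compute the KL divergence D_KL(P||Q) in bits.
2.3364 bits

D_KL(P||Q) = Σ P(x) log₂(P(x)/Q(x))

Computing term by term:
  P(1)·log₂(P(1)/Q(1)) = 0.5·log₂(0.5/0.0099) = 2.82918
  P(2)·log₂(P(2)/Q(2)) = 0.5·log₂(0.5/0.9901) = -0.49282

D_KL(P||Q) = 2.82918 - 0.49282 = 2.33636 ≈ 2.3364 bits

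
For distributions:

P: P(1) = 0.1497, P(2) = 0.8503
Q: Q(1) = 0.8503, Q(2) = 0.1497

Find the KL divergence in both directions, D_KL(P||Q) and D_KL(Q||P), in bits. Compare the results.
D_KL(P||Q) = 1.7556 bits, D_KL(Q||P) = 1.7556 bits. The two directions give exactly the same value for this pair.

D_KL(P||Q) = Σ P(x) log₂(P(x)/Q(x))

Computing term by term:
  P(1)·log₂(P(1)/Q(1)) = 0.1497·log₂(0.1497/0.8503) = -0.37513
  P(2)·log₂(P(2)/Q(2)) = 0.8503·log₂(0.8503/0.1497) = 2.13076

D_KL(P||Q) = -0.37513 + 2.13076 = 1.75563 ≈ 1.7556 bits

D_KL(Q||P) = Σ Q(x) log₂(Q(x)/P(x))

Computing term by term:
  Q(1)·log₂(Q(1)/P(1)) = 0.8503·log₂(0.8503/0.1497) = 2.13076
  Q(2)·log₂(Q(2)/P(2)) = 0.1497·log₂(0.1497/0.8503) = -0.37513

D_KL(Q||P) = 2.13076 - 0.37513 = 1.75563 ≈ 1.7556 bits

These ARE equal here. Q is P with outcomes relabeled (Q(1) = P(2), Q(2) = P(1)) by a relabeling that is its own inverse, so the two sums contain exactly the same terms in a different order. This is a special case — KL divergence is not symmetric in general: D_KL(P||Q) ≠ D_KL(Q||P) for most P, Q.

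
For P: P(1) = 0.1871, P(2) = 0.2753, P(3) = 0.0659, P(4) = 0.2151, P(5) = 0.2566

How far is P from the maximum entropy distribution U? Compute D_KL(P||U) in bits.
0.1182 bits

U(i) = 1/5 for all i

D_KL(P||U) = Σ P(x) log₂(P(x) / (1/5))
           = Σ P(x) log₂(P(x)) + log₂(5)
           = log₂(5) - H(P)

H(P) = -Σ P(x) log₂(P(x)):
  -P(1)·log₂(P(1)) = -(0.1871)·log₂(0.1871) = 0.45243
  -P(2)·log₂(P(2)) = -(0.2753)·log₂(0.2753) = 0.51231
  -P(3)·log₂(P(3)) = -(0.0659)·log₂(0.0659) = 0.25856
  -P(4)·log₂(P(4)) = -(0.2151)·log₂(0.2151) = 0.47686
  -P(5)·log₂(P(5)) = -(0.2566)·log₂(0.2566) = 0.50355
H(P) = 0.45243 + 0.51231 + 0.25856 + 0.47686 + 0.50355 = 2.20371 bits

log₂(5) = 2.32193 bits

D_KL(P||U) = 2.32193 - 2.20371 = 0.11822 ≈ 0.1182 bits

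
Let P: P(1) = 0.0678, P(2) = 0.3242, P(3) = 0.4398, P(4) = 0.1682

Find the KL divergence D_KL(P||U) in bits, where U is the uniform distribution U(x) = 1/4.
0.2562 bits

U(i) = 1/4 for all i

D_KL(P||U) = Σ P(x) log₂(P(x) / (1/4))
           = Σ P(x) log₂(P(x)) + log₂(4)
           = log₂(4) - H(P)

H(P) = -Σ P(x) log₂(P(x)):
  -P(1)·log₂(P(1)) = -(0.0678)·log₂(0.0678) = 0.26324
  -P(2)·log₂(P(2)) = -(0.3242)·log₂(0.3242) = 0.52684
  -P(3)·log₂(P(3)) = -(0.4398)·log₂(0.4398) = 0.52120
  -P(4)·log₂(P(4)) = -(0.1682)·log₂(0.1682) = 0.43257
H(P) = 0.26324 + 0.52684 + 0.52120 + 0.43257 = 1.74385 bits

log₂(4) = 2.00000 bits

D_KL(P||U) = 2.00000 - 1.74385 = 0.25615 ≈ 0.2562 bits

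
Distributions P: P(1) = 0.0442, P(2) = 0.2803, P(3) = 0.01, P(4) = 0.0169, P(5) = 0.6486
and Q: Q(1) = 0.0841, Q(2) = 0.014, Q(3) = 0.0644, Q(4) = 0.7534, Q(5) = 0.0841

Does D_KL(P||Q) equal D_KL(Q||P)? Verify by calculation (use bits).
D_KL(P||Q) = 2.9629 bits, D_KL(Q||P) = 4.0701 bits. No — D_KL(P||Q) ≠ D_KL(Q||P) for this pair.

D_KL(P||Q) = Σ P(x) log₂(P(x)/Q(x))

Computing term by term:
  P(1)·log₂(P(1)/Q(1)) = 0.0442·log₂(0.0442/0.0841) = -0.04102
  P(2)·log₂(P(2)/Q(2)) = 0.2803·log₂(0.2803/0.014) = 1.21187
  P(3)·log₂(P(3)/Q(3)) = 0.01·log₂(0.01/0.0644) = -0.02687
  P(4)·log₂(P(4)/Q(4)) = 0.0169·log₂(0.0169/0.7534) = -0.09258
  P(5)·log₂(P(5)/Q(5)) = 0.6486·log₂(0.6486/0.0841) = 1.91152

D_KL(P||Q) = -0.04102 + 1.21187 - 0.02687 - 0.09258 + 1.91152 = 2.96292 ≈ 2.9629 bits

D_KL(Q||P) = Σ Q(x) log₂(Q(x)/P(x))

Computing term by term:
  Q(1)·log₂(Q(1)/P(1)) = 0.0841·log₂(0.0841/0.0442) = 0.07805
  Q(2)·log₂(Q(2)/P(2)) = 0.014·log₂(0.014/0.2803) = -0.06053
  Q(3)·log₂(Q(3)/P(3)) = 0.0644·log₂(0.0644/0.01) = 0.17305
  Q(4)·log₂(Q(4)/P(4)) = 0.7534·log₂(0.7534/0.0169) = 4.12737
  Q(5)·log₂(Q(5)/P(5)) = 0.0841·log₂(0.0841/0.6486) = -0.24786

D_KL(Q||P) = 0.07805 - 0.06053 + 0.17305 + 4.12737 - 0.24786 = 4.07008 ≈ 4.0701 bits

These are NOT equal (difference: 1.1072 bits). KL divergence is asymmetric: D_KL(P||Q) ≠ D_KL(Q||P) in general.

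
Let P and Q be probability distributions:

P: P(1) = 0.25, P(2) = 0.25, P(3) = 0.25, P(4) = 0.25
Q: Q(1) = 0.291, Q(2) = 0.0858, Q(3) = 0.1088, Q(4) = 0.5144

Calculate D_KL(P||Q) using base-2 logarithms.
0.3708 bits

D_KL(P||Q) = Σ P(x) log₂(P(x)/Q(x))

Computing term by term:
  P(1)·log₂(P(1)/Q(1)) = 0.25·log₂(0.25/0.291) = -0.05477
  P(2)·log₂(P(2)/Q(2)) = 0.25·log₂(0.25/0.0858) = 0.38572
  P(3)·log₂(P(3)/Q(3)) = 0.25·log₂(0.25/0.1088) = 0.30006
  P(4)·log₂(P(4)/Q(4)) = 0.25·log₂(0.25/0.5144) = -0.26024

D_KL(P||Q) = -0.05477 + 0.38572 + 0.30006 - 0.26024 = 0.37077 ≈ 0.3708 bits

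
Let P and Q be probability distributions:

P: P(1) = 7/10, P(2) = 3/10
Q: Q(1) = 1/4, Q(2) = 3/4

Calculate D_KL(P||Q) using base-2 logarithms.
0.6432 bits

D_KL(P||Q) = Σ P(x) log₂(P(x)/Q(x))

Computing term by term:
  P(1)·log₂(P(1)/Q(1)) = (7/10)·log₂((7/10)/(1/4)) = 1.03980
  P(2)·log₂(P(2)/Q(2)) = (3/10)·log₂((3/10)/(3/4)) = -0.39658

D_KL(P||Q) = 1.03980 - 0.39658 = 0.64322 ≈ 0.6432 bits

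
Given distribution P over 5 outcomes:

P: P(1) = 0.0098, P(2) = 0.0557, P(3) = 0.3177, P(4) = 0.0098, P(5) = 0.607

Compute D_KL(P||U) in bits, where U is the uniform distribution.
0.9963 bits

U(i) = 1/5 for all i

D_KL(P||U) = Σ P(x) log₂(P(x) / (1/5))
           = Σ P(x) log₂(P(x)) + log₂(5)
           = log₂(5) - H(P)

H(P) = -Σ P(x) log₂(P(x)):
  -P(1)·log₂(P(1)) = -(0.0098)·log₂(0.0098) = 0.06540
  -P(2)·log₂(P(2)) = -(0.0557)·log₂(0.0557) = 0.23206
  -P(3)·log₂(P(3)) = -(0.3177)·log₂(0.3177) = 0.52556
  -P(4)·log₂(P(4)) = -(0.0098)·log₂(0.0098) = 0.06540
  -P(5)·log₂(P(5)) = -(0.607)·log₂(0.607) = 0.43718
H(P) = 0.06540 + 0.23206 + 0.52556 + 0.06540 + 0.43718 = 1.32560 bits

log₂(5) = 2.32193 bits

D_KL(P||U) = 2.32193 - 1.32560 = 0.99633 ≈ 0.9963 bits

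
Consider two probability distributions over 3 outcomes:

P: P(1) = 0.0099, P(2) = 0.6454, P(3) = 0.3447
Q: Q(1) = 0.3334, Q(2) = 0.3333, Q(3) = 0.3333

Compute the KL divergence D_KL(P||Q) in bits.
0.5818 bits

D_KL(P||Q) = Σ P(x) log₂(P(x)/Q(x))

Computing term by term:
  P(1)·log₂(P(1)/Q(1)) = 0.0099·log₂(0.0099/0.3334) = -0.05023
  P(2)·log₂(P(2)/Q(2)) = 0.6454·log₂(0.6454/0.3333) = 0.61531
  P(3)·log₂(P(3)/Q(3)) = 0.3447·log₂(0.3447/0.3333) = 0.01672

D_KL(P||Q) = -0.05023 + 0.61531 + 0.01672 = 0.58180 ≈ 0.5818 bits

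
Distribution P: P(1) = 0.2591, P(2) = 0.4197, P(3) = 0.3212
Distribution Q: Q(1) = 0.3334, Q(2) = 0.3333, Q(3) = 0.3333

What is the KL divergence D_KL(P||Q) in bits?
0.0282 bits

D_KL(P||Q) = Σ P(x) log₂(P(x)/Q(x))

Computing term by term:
  P(1)·log₂(P(1)/Q(1)) = 0.2591·log₂(0.2591/0.3334) = -0.09425
  P(2)·log₂(P(2)/Q(2)) = 0.4197·log₂(0.4197/0.3333) = 0.13957
  P(3)·log₂(P(3)/Q(3)) = 0.3212·log₂(0.3212/0.3333) = -0.01714

D_KL(P||Q) = -0.09425 + 0.13957 - 0.01714 = 0.02818 ≈ 0.0282 bits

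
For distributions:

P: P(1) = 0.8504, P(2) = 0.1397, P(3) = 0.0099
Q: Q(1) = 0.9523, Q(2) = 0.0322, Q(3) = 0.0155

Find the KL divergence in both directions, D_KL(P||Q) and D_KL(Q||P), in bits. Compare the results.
D_KL(P||Q) = 0.1505 bits, D_KL(Q||P) = 0.0973 bits. D_KL(P||Q) is larger than D_KL(Q||P) by 0.0532 bits; the two directions differ.

D_KL(P||Q) = Σ P(x) log₂(P(x)/Q(x))

Computing term by term:
  P(1)·log₂(P(1)/Q(1)) = 0.8504·log₂(0.8504/0.9523) = -0.13885
  P(2)·log₂(P(2)/Q(2)) = 0.1397·log₂(0.1397/0.0322) = 0.29577
  P(3)·log₂(P(3)/Q(3)) = 0.0099·log₂(0.0099/0.0155) = -0.00640

D_KL(P||Q) = -0.13885 + 0.29577 - 0.00640 = 0.15052 ≈ 0.1505 bits

D_KL(Q||P) = Σ Q(x) log₂(Q(x)/P(x))

Computing term by term:
  Q(1)·log₂(Q(1)/P(1)) = 0.9523·log₂(0.9523/0.8504) = 0.15549
  Q(2)·log₂(Q(2)/P(2)) = 0.0322·log₂(0.0322/0.1397) = -0.06817
  Q(3)·log₂(Q(3)/P(3)) = 0.0155·log₂(0.0155/0.0099) = 0.01002

D_KL(Q||P) = 0.15549 - 0.06817 + 0.01002 = 0.09734 ≈ 0.0973 bits

These are NOT equal (difference: 0.0532 bits). KL divergence is asymmetric: D_KL(P||Q) ≠ D_KL(Q||P) in general.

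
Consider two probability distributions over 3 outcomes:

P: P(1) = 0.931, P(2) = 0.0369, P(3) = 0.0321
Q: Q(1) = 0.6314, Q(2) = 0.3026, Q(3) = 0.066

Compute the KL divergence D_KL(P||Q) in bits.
0.3762 bits

D_KL(P||Q) = Σ P(x) log₂(P(x)/Q(x))

Computing term by term:
  P(1)·log₂(P(1)/Q(1)) = 0.931·log₂(0.931/0.6314) = 0.52157
  P(2)·log₂(P(2)/Q(2)) = 0.0369·log₂(0.0369/0.3026) = -0.11202
  P(3)·log₂(P(3)/Q(3)) = 0.0321·log₂(0.0321/0.066) = -0.03338

D_KL(P||Q) = 0.52157 - 0.11202 - 0.03338 = 0.37617 ≈ 0.3762 bits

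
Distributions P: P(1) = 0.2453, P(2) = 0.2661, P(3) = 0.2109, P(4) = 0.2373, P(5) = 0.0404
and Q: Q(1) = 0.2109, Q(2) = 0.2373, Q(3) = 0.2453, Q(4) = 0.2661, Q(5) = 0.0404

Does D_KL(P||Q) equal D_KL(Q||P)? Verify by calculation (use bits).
D_KL(P||Q) = 0.0123 bits, D_KL(Q||P) = 0.0123 bits. Yes — for this pair D_KL(P||Q) = D_KL(Q||P).

D_KL(P||Q) = Σ P(x) log₂(P(x)/Q(x))

Computing term by term:
  P(1)·log₂(P(1)/Q(1)) = 0.2453·log₂(0.2453/0.2109) = 0.05347
  P(2)·log₂(P(2)/Q(2)) = 0.2661·log₂(0.2661/0.2373) = 0.04397
  P(3)·log₂(P(3)/Q(3)) = 0.2109·log₂(0.2109/0.2453) = -0.04597
  P(4)·log₂(P(4)/Q(4)) = 0.2373·log₂(0.2373/0.2661) = -0.03922
  P(5)·log₂(P(5)/Q(5)) = 0.0404·log₂(0.0404/0.0404) = 0.00000

D_KL(P||Q) = 0.05347 + 0.04397 - 0.04597 - 0.03922 + 0.00000 = 0.01225 ≈ 0.0123 bits

D_KL(Q||P) = Σ Q(x) log₂(Q(x)/P(x))

Computing term by term:
  Q(1)·log₂(Q(1)/P(1)) = 0.2109·log₂(0.2109/0.2453) = -0.04597
  Q(2)·log₂(Q(2)/P(2)) = 0.2373·log₂(0.2373/0.2661) = -0.03922
  Q(3)·log₂(Q(3)/P(3)) = 0.2453·log₂(0.2453/0.2109) = 0.05347
  Q(4)·log₂(Q(4)/P(4)) = 0.2661·log₂(0.2661/0.2373) = 0.04397
  Q(5)·log₂(Q(5)/P(5)) = 0.0404·log₂(0.0404/0.0404) = 0.00000

D_KL(Q||P) = -0.04597 - 0.03922 + 0.05347 + 0.04397 + 0.00000 = 0.01225 ≈ 0.0123 bits

These ARE equal here. Q is P with outcomes relabeled (Q(1) = P(3), Q(2) = P(4), Q(3) = P(1), Q(4) = P(2)) by a relabeling that is its own inverse, so the two sums contain exactly the same terms in a different order. This is a special case — KL divergence is not symmetric in general: D_KL(P||Q) ≠ D_KL(Q||P) for most P, Q.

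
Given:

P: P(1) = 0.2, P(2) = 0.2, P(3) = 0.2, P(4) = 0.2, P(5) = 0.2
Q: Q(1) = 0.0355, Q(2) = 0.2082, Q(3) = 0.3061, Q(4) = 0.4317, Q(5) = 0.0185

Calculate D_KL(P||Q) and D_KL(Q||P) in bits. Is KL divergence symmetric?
D_KL(P||Q) = 0.8293 bits, D_KL(Q||P) = 0.5271 bits. No, KL divergence is not symmetric.

D_KL(P||Q) = Σ P(x) log₂(P(x)/Q(x))

Computing term by term:
  P(1)·log₂(P(1)/Q(1)) = 0.2·log₂(0.2/0.0355) = 0.49882
  P(2)·log₂(P(2)/Q(2)) = 0.2·log₂(0.2/0.2082) = -0.01159
  P(3)·log₂(P(3)/Q(3)) = 0.2·log₂(0.2/0.3061) = -0.12280
  P(4)·log₂(P(4)/Q(4)) = 0.2·log₂(0.2/0.4317) = -0.22201
  P(5)·log₂(P(5)/Q(5)) = 0.2·log₂(0.2/0.0185) = 0.68688

D_KL(P||Q) = 0.49882 - 0.01159 - 0.12280 - 0.22201 + 0.68688 = 0.82930 ≈ 0.8293 bits

D_KL(Q||P) = Σ Q(x) log₂(Q(x)/P(x))

Computing term by term:
  Q(1)·log₂(Q(1)/P(1)) = 0.0355·log₂(0.0355/0.2) = -0.08854
  Q(2)·log₂(Q(2)/P(2)) = 0.2082·log₂(0.2082/0.2) = 0.01207
  Q(3)·log₂(Q(3)/P(3)) = 0.3061·log₂(0.3061/0.2) = 0.18795
  Q(4)·log₂(Q(4)/P(4)) = 0.4317·log₂(0.4317/0.2) = 0.47920
  Q(5)·log₂(Q(5)/P(5)) = 0.0185·log₂(0.0185/0.2) = -0.06354

D_KL(Q||P) = -0.08854 + 0.01207 + 0.18795 + 0.47920 - 0.06354 = 0.52714 ≈ 0.5271 bits

These are NOT equal (difference: 0.3022 bits). KL divergence is asymmetric: D_KL(P||Q) ≠ D_KL(Q||P) in general.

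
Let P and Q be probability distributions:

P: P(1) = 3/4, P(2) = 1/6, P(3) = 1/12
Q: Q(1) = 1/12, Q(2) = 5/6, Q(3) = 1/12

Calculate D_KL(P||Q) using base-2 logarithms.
1.9905 bits

D_KL(P||Q) = Σ P(x) log₂(P(x)/Q(x))

Computing term by term:
  P(1)·log₂(P(1)/Q(1)) = (3/4)·log₂((3/4)/(1/12)) = 2.37744
  P(2)·log₂(P(2)/Q(2)) = (1/6)·log₂((1/6)/(5/6)) = -0.38699
  P(3)·log₂(P(3)/Q(3)) = (1/12)·log₂((1/12)/(1/12)) = 0.00000

D_KL(P||Q) = 2.37744 - 0.38699 + 0.00000 = 1.99045 ≈ 1.9905 bits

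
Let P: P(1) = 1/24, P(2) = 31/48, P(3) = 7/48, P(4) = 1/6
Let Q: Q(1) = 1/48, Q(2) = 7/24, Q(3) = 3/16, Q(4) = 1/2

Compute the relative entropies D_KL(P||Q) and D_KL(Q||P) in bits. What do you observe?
D_KL(P||Q) = 0.4653 bits, D_KL(Q||P) = 0.5051 bits. The two directions give different values (D_KL(Q||P) exceeds D_KL(P||Q) by 0.0398 bits): KL divergence is asymmetric.

D_KL(P||Q) = Σ P(x) log₂(P(x)/Q(x))

Computing term by term:
  P(1)·log₂(P(1)/Q(1)) = (1/24)·log₂((1/24)/(1/48)) = 0.04167
  P(2)·log₂(P(2)/Q(2)) = (31/48)·log₂((31/48)/(7/24)) = 0.74067
  P(3)·log₂(P(3)/Q(3)) = (7/48)·log₂((7/48)/(3/16)) = -0.05287
  P(4)·log₂(P(4)/Q(4)) = (1/6)·log₂((1/6)/(1/2)) = -0.26416

D_KL(P||Q) = 0.04167 + 0.74067 - 0.05287 - 0.26416 = 0.46531 ≈ 0.4653 bits

D_KL(Q||P) = Σ Q(x) log₂(Q(x)/P(x))

Computing term by term:
  Q(1)·log₂(Q(1)/P(1)) = (1/48)·log₂((1/48)/(1/24)) = -0.02083
  Q(2)·log₂(Q(2)/P(2)) = (7/24)·log₂((7/24)/(31/48)) = -0.33450
  Q(3)·log₂(Q(3)/P(3)) = (3/16)·log₂((3/16)/(7/48)) = 0.06798
  Q(4)·log₂(Q(4)/P(4)) = (1/2)·log₂((1/2)/(1/6)) = 0.79248

D_KL(Q||P) = -0.02083 - 0.33450 + 0.06798 + 0.79248 = 0.50513 ≈ 0.5051 bits

These are NOT equal (difference: 0.0398 bits). KL divergence is asymmetric: D_KL(P||Q) ≠ D_KL(Q||P) in general.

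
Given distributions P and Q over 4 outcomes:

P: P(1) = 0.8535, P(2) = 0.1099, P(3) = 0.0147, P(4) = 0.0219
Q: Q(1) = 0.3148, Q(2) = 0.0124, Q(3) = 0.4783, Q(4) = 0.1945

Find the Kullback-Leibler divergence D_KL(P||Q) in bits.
1.4312 bits

D_KL(P||Q) = Σ P(x) log₂(P(x)/Q(x))

Computing term by term:
  P(1)·log₂(P(1)/Q(1)) = 0.8535·log₂(0.8535/0.3148) = 1.22815
  P(2)·log₂(P(2)/Q(2)) = 0.1099·log₂(0.1099/0.0124) = 0.34594
  P(3)·log₂(P(3)/Q(3)) = 0.0147·log₂(0.0147/0.4783) = -0.07385
  P(4)·log₂(P(4)/Q(4)) = 0.0219·log₂(0.0219/0.1945) = -0.06900

D_KL(P||Q) = 1.22815 + 0.34594 - 0.07385 - 0.06900 = 1.43124 ≈ 1.4312 bits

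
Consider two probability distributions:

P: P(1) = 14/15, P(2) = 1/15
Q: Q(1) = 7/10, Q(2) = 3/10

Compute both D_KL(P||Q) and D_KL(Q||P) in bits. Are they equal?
D_KL(P||Q) = 0.2427 bits, D_KL(Q||P) = 0.3605 bits. No, they are not equal.

D_KL(P||Q) = Σ P(x) log₂(P(x)/Q(x))

Computing term by term:
  P(1)·log₂(P(1)/Q(1)) = (14/15)·log₂((14/15)/(7/10)) = 0.38737
  P(2)·log₂(P(2)/Q(2)) = (1/15)·log₂((1/15)/(3/10)) = -0.14466

D_KL(P||Q) = 0.38737 - 0.14466 = 0.24271 ≈ 0.2427 bits

D_KL(Q||P) = Σ Q(x) log₂(Q(x)/P(x))

Computing term by term:
  Q(1)·log₂(Q(1)/P(1)) = (7/10)·log₂((7/10)/(14/15)) = -0.29053
  Q(2)·log₂(Q(2)/P(2)) = (3/10)·log₂((3/10)/(1/15)) = 0.65098

D_KL(Q||P) = -0.29053 + 0.65098 = 0.36045 ≈ 0.3605 bits

These are NOT equal (difference: 0.1178 bits). KL divergence is asymmetric: D_KL(P||Q) ≠ D_KL(Q||P) in general.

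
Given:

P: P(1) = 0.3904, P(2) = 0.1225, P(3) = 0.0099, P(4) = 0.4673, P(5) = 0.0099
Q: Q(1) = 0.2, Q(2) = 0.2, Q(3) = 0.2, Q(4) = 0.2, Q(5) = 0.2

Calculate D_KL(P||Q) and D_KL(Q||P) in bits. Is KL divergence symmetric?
D_KL(P||Q) = 0.7764 bits, D_KL(Q||P) = 1.4382 bits. No, KL divergence is not symmetric.

D_KL(P||Q) = Σ P(x) log₂(P(x)/Q(x))

Computing term by term:
  P(1)·log₂(P(1)/Q(1)) = 0.3904·log₂(0.3904/0.2) = 0.37672
  P(2)·log₂(P(2)/Q(2)) = 0.1225·log₂(0.1225/0.2) = -0.08663
  P(3)·log₂(P(3)/Q(3)) = 0.0099·log₂(0.0099/0.2) = -0.04293
  P(4)·log₂(P(4)/Q(4)) = 0.4673·log₂(0.4673/0.2) = 0.57214
  P(5)·log₂(P(5)/Q(5)) = 0.0099·log₂(0.0099/0.2) = -0.04293

D_KL(P||Q) = 0.37672 - 0.08663 - 0.04293 + 0.57214 - 0.04293 = 0.77637 ≈ 0.7764 bits

D_KL(Q||P) = Σ Q(x) log₂(Q(x)/P(x))

Computing term by term:
  Q(1)·log₂(Q(1)/P(1)) = 0.2·log₂(0.2/0.3904) = -0.19299
  Q(2)·log₂(Q(2)/P(2)) = 0.2·log₂(0.2/0.1225) = 0.14144
  Q(3)·log₂(Q(3)/P(3)) = 0.2·log₂(0.2/0.0099) = 0.86729
  Q(4)·log₂(Q(4)/P(4)) = 0.2·log₂(0.2/0.4673) = -0.24487
  Q(5)·log₂(Q(5)/P(5)) = 0.2·log₂(0.2/0.0099) = 0.86729

D_KL(Q||P) = -0.19299 + 0.14144 + 0.86729 - 0.24487 + 0.86729 = 1.43816 ≈ 1.4382 bits

These are NOT equal (difference: 0.6618 bits). KL divergence is asymmetric: D_KL(P||Q) ≠ D_KL(Q||P) in general.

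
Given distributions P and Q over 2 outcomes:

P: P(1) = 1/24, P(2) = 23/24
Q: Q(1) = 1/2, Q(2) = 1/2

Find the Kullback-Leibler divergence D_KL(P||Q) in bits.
0.7501 bits

D_KL(P||Q) = Σ P(x) log₂(P(x)/Q(x))

Computing term by term:
  P(1)·log₂(P(1)/Q(1)) = (1/24)·log₂((1/24)/(1/2)) = -0.14937
  P(2)·log₂(P(2)/Q(2)) = (23/24)·log₂((23/24)/(1/2)) = 0.89949

D_KL(P||Q) = -0.14937 + 0.89949 = 0.75012 ≈ 0.7501 bits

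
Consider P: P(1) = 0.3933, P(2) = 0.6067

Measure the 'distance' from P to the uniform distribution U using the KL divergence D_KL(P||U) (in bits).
0.0331 bits

U(i) = 1/2 for all i

D_KL(P||U) = Σ P(x) log₂(P(x) / (1/2))
           = Σ P(x) log₂(P(x)) + log₂(2)
           = log₂(2) - H(P)

H(P) = -Σ P(x) log₂(P(x)):
  -P(1)·log₂(P(1)) = -(0.3933)·log₂(0.3933) = 0.52950
  -P(2)·log₂(P(2)) = -(0.6067)·log₂(0.6067) = 0.43740
H(P) = 0.52950 + 0.43740 = 0.96690 bits

log₂(2) = 1.00000 bits

D_KL(P||U) = 1.00000 - 0.96690 = 0.03310 ≈ 0.0331 bits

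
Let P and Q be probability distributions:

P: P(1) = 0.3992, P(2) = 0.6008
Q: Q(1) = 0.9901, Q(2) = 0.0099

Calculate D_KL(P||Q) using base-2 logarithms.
3.0356 bits

D_KL(P||Q) = Σ P(x) log₂(P(x)/Q(x))

Computing term by term:
  P(1)·log₂(P(1)/Q(1)) = 0.3992·log₂(0.3992/0.9901) = -0.52314
  P(2)·log₂(P(2)/Q(2)) = 0.6008·log₂(0.6008/0.0099) = 3.55873

D_KL(P||Q) = -0.52314 + 3.55873 = 3.03559 ≈ 3.0356 bits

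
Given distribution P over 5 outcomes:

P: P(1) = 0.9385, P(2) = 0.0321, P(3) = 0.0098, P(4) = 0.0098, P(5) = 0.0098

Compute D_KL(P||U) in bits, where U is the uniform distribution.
1.8805 bits

U(i) = 1/5 for all i

D_KL(P||U) = Σ P(x) log₂(P(x) / (1/5))
           = Σ P(x) log₂(P(x)) + log₂(5)
           = log₂(5) - H(P)

H(P) = -Σ P(x) log₂(P(x)):
  -P(1)·log₂(P(1)) = -(0.9385)·log₂(0.9385) = 0.08594
  -P(2)·log₂(P(2)) = -(0.0321)·log₂(0.0321) = 0.15926
  -P(3)·log₂(P(3)) = -(0.0098)·log₂(0.0098) = 0.06540
  -P(4)·log₂(P(4)) = -(0.0098)·log₂(0.0098) = 0.06540
  -P(5)·log₂(P(5)) = -(0.0098)·log₂(0.0098) = 0.06540
H(P) = 0.08594 + 0.15926 + 0.06540 + 0.06540 + 0.06540 = 0.44140 bits

log₂(5) = 2.32193 bits

D_KL(P||U) = 2.32193 - 0.44140 = 1.88053 ≈ 1.8805 bits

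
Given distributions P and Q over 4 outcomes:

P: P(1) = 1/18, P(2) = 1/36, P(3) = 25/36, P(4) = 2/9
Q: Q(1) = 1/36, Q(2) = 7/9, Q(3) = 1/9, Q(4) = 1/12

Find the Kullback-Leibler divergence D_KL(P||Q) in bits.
2.0725 bits

D_KL(P||Q) = Σ P(x) log₂(P(x)/Q(x))

Computing term by term:
  P(1)·log₂(P(1)/Q(1)) = (1/18)·log₂((1/18)/(1/36)) = 0.05556
  P(2)·log₂(P(2)/Q(2)) = (1/36)·log₂((1/36)/(7/9)) = -0.13354
  P(3)·log₂(P(3)/Q(3)) = (25/36)·log₂((25/36)/(1/9)) = 1.83601
  P(4)·log₂(P(4)/Q(4)) = (2/9)·log₂((2/9)/(1/12)) = 0.31445

D_KL(P||Q) = 0.05556 - 0.13354 + 1.83601 + 0.31445 = 2.07248 ≈ 2.0725 bits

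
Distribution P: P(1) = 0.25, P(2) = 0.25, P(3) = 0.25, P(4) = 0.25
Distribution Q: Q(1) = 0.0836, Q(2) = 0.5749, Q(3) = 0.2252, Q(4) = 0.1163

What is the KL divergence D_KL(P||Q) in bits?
0.4084 bits

D_KL(P||Q) = Σ P(x) log₂(P(x)/Q(x))

Computing term by term:
  P(1)·log₂(P(1)/Q(1)) = 0.25·log₂(0.25/0.0836) = 0.39509
  P(2)·log₂(P(2)/Q(2)) = 0.25·log₂(0.25/0.5749) = -0.30035
  P(3)·log₂(P(3)/Q(3)) = 0.25·log₂(0.25/0.2252) = 0.03768
  P(4)·log₂(P(4)/Q(4)) = 0.25·log₂(0.25/0.1163) = 0.27602

D_KL(P||Q) = 0.39509 - 0.30035 + 0.03768 + 0.27602 = 0.40844 ≈ 0.4084 bits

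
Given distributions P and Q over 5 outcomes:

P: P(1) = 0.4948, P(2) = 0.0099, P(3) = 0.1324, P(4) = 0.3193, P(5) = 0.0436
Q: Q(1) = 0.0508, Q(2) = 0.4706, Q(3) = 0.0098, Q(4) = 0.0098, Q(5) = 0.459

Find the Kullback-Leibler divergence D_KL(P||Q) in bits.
3.5238 bits

D_KL(P||Q) = Σ P(x) log₂(P(x)/Q(x))

Computing term by term:
  P(1)·log₂(P(1)/Q(1)) = 0.4948·log₂(0.4948/0.0508) = 1.62490
  P(2)·log₂(P(2)/Q(2)) = 0.0099·log₂(0.0099/0.4706) = -0.05515
  P(3)·log₂(P(3)/Q(3)) = 0.1324·log₂(0.1324/0.0098) = 0.49729
  P(4)·log₂(P(4)/Q(4)) = 0.3193·log₂(0.3193/0.0098) = 1.60480
  P(5)·log₂(P(5)/Q(5)) = 0.0436·log₂(0.0436/0.459) = -0.14807

D_KL(P||Q) = 1.62490 - 0.05515 + 0.49729 + 1.60480 - 0.14807 = 3.52377 ≈ 3.5238 bits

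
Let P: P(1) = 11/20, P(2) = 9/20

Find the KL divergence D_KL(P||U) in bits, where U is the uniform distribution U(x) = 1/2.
0.0072 bits

U(i) = 1/2 for all i

D_KL(P||U) = Σ P(x) log₂(P(x) / (1/2))
           = Σ P(x) log₂(P(x)) + log₂(2)
           = log₂(2) - H(P)

H(P) = -Σ P(x) log₂(P(x)):
  -P(1)·log₂(P(1)) = -(11/20)·log₂(11/20) = 0.47437
  -P(2)·log₂(P(2)) = -(9/20)·log₂(9/20) = 0.51840
H(P) = 0.47437 + 0.51840 = 0.99277 bits

log₂(2) = 1.00000 bits

D_KL(P||U) = 1.00000 - 0.99277 = 0.00723 ≈ 0.0072 bits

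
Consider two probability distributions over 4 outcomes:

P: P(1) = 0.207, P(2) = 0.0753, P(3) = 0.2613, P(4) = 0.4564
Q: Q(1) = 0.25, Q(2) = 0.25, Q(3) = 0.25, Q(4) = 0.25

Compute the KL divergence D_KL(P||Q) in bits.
0.2263 bits

D_KL(P||Q) = Σ P(x) log₂(P(x)/Q(x))

Computing term by term:
  P(1)·log₂(P(1)/Q(1)) = 0.207·log₂(0.207/0.25) = -0.05637
  P(2)·log₂(P(2)/Q(2)) = 0.0753·log₂(0.0753/0.25) = -0.13036
  P(3)·log₂(P(3)/Q(3)) = 0.2613·log₂(0.2613/0.25) = 0.01667
  P(4)·log₂(P(4)/Q(4)) = 0.4564·log₂(0.4564/0.25) = 0.39632

D_KL(P||Q) = -0.05637 - 0.13036 + 0.01667 + 0.39632 = 0.22626 ≈ 0.2263 bits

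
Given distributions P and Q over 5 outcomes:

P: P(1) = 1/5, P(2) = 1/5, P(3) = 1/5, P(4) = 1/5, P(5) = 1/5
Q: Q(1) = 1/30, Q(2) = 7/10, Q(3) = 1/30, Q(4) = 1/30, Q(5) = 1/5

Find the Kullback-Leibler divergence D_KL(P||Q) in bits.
1.1895 bits

D_KL(P||Q) = Σ P(x) log₂(P(x)/Q(x))

Computing term by term:
  P(1)·log₂(P(1)/Q(1)) = (1/5)·log₂((1/5)/(1/30)) = 0.51699
  P(2)·log₂(P(2)/Q(2)) = (1/5)·log₂((1/5)/(7/10)) = -0.36147
  P(3)·log₂(P(3)/Q(3)) = (1/5)·log₂((1/5)/(1/30)) = 0.51699
  P(4)·log₂(P(4)/Q(4)) = (1/5)·log₂((1/5)/(1/30)) = 0.51699
  P(5)·log₂(P(5)/Q(5)) = (1/5)·log₂((1/5)/(1/5)) = 0.00000

D_KL(P||Q) = 0.51699 - 0.36147 + 0.51699 + 0.51699 + 0.00000 = 1.18950 ≈ 1.1895 bits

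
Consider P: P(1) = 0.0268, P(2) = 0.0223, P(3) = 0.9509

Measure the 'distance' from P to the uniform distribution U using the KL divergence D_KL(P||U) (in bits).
1.2536 bits

U(i) = 1/3 for all i

D_KL(P||U) = Σ P(x) log₂(P(x) / (1/3))
           = Σ P(x) log₂(P(x)) + log₂(3)
           = log₂(3) - H(P)

H(P) = -Σ P(x) log₂(P(x)):
  -P(1)·log₂(P(1)) = -(0.0268)·log₂(0.0268) = 0.13994
  -P(2)·log₂(P(2)) = -(0.0223)·log₂(0.0223) = 0.12236
  -P(3)·log₂(P(3)) = -(0.9509)·log₂(0.9509) = 0.06907
H(P) = 0.13994 + 0.12236 + 0.06907 = 0.33137 bits

log₂(3) = 1.58496 bits

D_KL(P||U) = 1.58496 - 0.33137 = 1.25359 ≈ 1.2536 bits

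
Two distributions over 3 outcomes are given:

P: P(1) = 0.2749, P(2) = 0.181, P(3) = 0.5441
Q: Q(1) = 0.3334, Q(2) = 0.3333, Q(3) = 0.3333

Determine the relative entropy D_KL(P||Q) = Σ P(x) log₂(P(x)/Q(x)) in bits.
0.1488 bits

D_KL(P||Q) = Σ P(x) log₂(P(x)/Q(x))

Computing term by term:
  P(1)·log₂(P(1)/Q(1)) = 0.2749·log₂(0.2749/0.3334) = -0.07652
  P(2)·log₂(P(2)/Q(2)) = 0.181·log₂(0.181/0.3333) = -0.15943
  P(3)·log₂(P(3)/Q(3)) = 0.5441·log₂(0.5441/0.3333) = 0.38471

D_KL(P||Q) = -0.07652 - 0.15943 + 0.38471 = 0.14876 ≈ 0.1488 bits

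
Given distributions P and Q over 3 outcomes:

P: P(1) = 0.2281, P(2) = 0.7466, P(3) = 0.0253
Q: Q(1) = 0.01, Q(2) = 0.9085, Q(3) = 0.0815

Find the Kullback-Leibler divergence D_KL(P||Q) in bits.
0.7750 bits

D_KL(P||Q) = Σ P(x) log₂(P(x)/Q(x))

Computing term by term:
  P(1)·log₂(P(1)/Q(1)) = 0.2281·log₂(0.2281/0.01) = 1.02909
  P(2)·log₂(P(2)/Q(2)) = 0.7466·log₂(0.7466/0.9085) = -0.21140
  P(3)·log₂(P(3)/Q(3)) = 0.0253·log₂(0.0253/0.0815) = -0.04270

D_KL(P||Q) = 1.02909 - 0.21140 - 0.04270 = 0.77499 ≈ 0.7750 bits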